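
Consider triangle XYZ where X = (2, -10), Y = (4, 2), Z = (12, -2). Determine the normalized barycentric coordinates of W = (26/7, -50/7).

(5/7, 1/7, 1/7)

Signed area of the reference triangle: [XYZ] = ½·(2·(2−(-2)) + 4·(-2−(-10)) + 12·(-10−2)) = ½·(8 + 32 − 144) = -52.
[WYZ] = ½·((26/7)·(2−(-2)) + 4·(-2−(-50/7)) + 12·(-50/7−2)) = ½·(104/7 + 144/7 − 768/7) = -260/7, so the X-coordinate is (-260/7)/(-52) = 5/7.
[XWZ] = ½·(2·(-50/7−(-2)) + (26/7)·(-2−(-10)) + 12·(-10−(-50/7))) = ½·(-72/7 + 208/7 − 240/7) = -52/7, so the Y-coordinate is 1/7.
[XYW] = ½·(2·(2−(-50/7)) + 4·(-50/7−(-10)) + (26/7)·(-10−2)) = ½·(128/7 + 80/7 − 312/7) = -52/7, so the Z-coordinate is 1/7.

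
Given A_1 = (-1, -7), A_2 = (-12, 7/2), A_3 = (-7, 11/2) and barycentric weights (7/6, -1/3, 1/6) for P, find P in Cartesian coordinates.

(5/3, -101/12)

P = (7/6)·A_1 + (-1/3)·A_2 + (1/6)·A_3.
x-coordinate: (7/6)·(-1) + (-1/3)·(-12) + (1/6)·(-7) = 5/3.
y-coordinate: (7/6)·(-7) + (-1/3)·(7/2) + (1/6)·(11/2) = -101/12.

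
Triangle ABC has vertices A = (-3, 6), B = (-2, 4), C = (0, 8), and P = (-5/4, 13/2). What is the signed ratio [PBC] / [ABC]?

[ABC] = ½·((-3)·(4−8) + (-2)·(8−6) + 0·(6−4)) = ½·(12 − 4 + 0) = 4.
[PBC] = ½·((-5/4)·(4−8) + (-2)·(8−(13/2)) + 0·(13/2−4)) = ½·(5 − 3 + 0) = 1, so the ratio is 1/4 = 1/4.

1/4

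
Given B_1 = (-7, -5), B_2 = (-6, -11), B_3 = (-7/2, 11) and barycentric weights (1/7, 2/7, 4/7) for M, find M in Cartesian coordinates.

(-33/7, 17/7)

M = (1/7)·B_1 + (2/7)·B_2 + (4/7)·B_3.
x-coordinate: (1/7)·(-7) + (2/7)·(-6) + (4/7)·(-7/2) = -33/7.
y-coordinate: (1/7)·(-5) + (2/7)·(-11) + (4/7)·11 = 17/7.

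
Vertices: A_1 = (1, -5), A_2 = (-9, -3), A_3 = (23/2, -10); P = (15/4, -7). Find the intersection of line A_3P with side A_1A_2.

(-4, -4)

Barycentric coordinates of P with respect to A_1A_2A_3: (1/4, 1/4, 1/2).
On side A_1A_2 the A_3-coordinate is zero; dropping P's A_3-weight 1/2 and renormalizing the remaining 1/4 : 1/4 gives weights 1/2, 1/2 on A_1, A_2.
Q = (1/2)·(1, -5) + (1/2)·(-9, -3) = (-4, -4).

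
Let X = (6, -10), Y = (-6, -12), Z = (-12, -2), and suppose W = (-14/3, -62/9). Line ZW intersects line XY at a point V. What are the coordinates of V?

(6/5, -54/5)

Barycentric coordinates of W with respect to XYZ: (1/3, 2/9, 4/9).
On side XY the Z-coordinate is zero; dropping W's Z-weight 4/9 and renormalizing the remaining 1/3 : 2/9 gives weights 3/5, 2/5 on X, Y.
V = (3/5)·(6, -10) + (2/5)·(-6, -12) = (6/5, -54/5).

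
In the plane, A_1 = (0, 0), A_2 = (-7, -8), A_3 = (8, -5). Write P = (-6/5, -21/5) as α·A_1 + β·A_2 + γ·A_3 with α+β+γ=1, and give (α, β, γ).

Signed area of the reference triangle: [A_1A_2A_3] = ½·(0·(-8−(-5)) + (-7)·(-5−0) + 8·(0−(-8))) = ½·(0 + 35 + 64) = 99/2.
[PA_2A_3] = ½·((-6/5)·(-8−(-5)) + (-7)·(-5−(-21/5)) + 8·(-21/5−(-8))) = ½·(18/5 + 28/5 + 152/5) = 99/5, so the A_1-coordinate is (99/5)/(99/2) = 2/5.
[A_1PA_3] = ½·(0·(-21/5−(-5)) + (-6/5)·(-5−0) + 8·(0−(-21/5))) = ½·(0 + 6 + 168/5) = 99/5, so the A_2-coordinate is 2/5.
[A_1A_2P] = ½·(0·(-8−(-21/5)) + (-7)·(-21/5−0) + (-6/5)·(0−(-8))) = ½·(0 + 147/5 − 48/5) = 99/10, so the A_3-coordinate is 1/5.
Check: 2/5 + 2/5 + 1/5 = 1.

(2/5, 2/5, 1/5)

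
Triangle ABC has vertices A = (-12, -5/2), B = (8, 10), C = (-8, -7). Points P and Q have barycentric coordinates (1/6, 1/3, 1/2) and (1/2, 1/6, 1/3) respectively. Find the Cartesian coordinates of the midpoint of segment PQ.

Barycentric coordinates of the midpoint are the average: (1/3, 1/4, 5/12).
Converting: (1/3)·A + (1/4)·B + (5/12)·C = (-16/3, -5/4).

(-16/3, -5/4)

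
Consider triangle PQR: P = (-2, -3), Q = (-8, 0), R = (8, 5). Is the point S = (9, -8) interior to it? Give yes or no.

Barycentric coordinates of S: (71/26, -23/13, 1/26).
The three coordinates are positive, negative, positive; a point is interior exactly when all three are positive.

no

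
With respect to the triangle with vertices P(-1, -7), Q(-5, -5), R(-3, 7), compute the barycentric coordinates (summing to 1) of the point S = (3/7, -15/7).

(8/7, -4/7, 3/7)

Signed area of the reference triangle: [PQR] = ½·((-1)·(-5−7) + (-5)·(7−(-7)) + (-3)·(-7−(-5))) = ½·(12 − 70 + 6) = -26.
[SQR] = ½·((3/7)·(-5−7) + (-5)·(7−(-15/7)) + (-3)·(-15/7−(-5))) = ½·(-36/7 − 320/7 − 60/7) = -208/7, so the P-coordinate is (-208/7)/(-26) = 8/7.
[PSR] = ½·((-1)·(-15/7−7) + (3/7)·(7−(-7)) + (-3)·(-7−(-15/7))) = ½·(64/7 + 6 + 102/7) = 104/7, so the Q-coordinate is -4/7.
[PQS] = ½·((-1)·(-5−(-15/7)) + (-5)·(-15/7−(-7)) + (3/7)·(-7−(-5))) = ½·(20/7 − 170/7 − 6/7) = -78/7, so the R-coordinate is 3/7.
Check: 8/7 − 4/7 + 3/7 = 1.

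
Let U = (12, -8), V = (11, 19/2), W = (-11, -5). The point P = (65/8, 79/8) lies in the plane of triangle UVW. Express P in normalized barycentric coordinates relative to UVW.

(-1/8, 1, 1/8)

Signed area of the reference triangle: [UVW] = ½·(12·(19/2−(-5)) + 11·(-5−(-8)) + (-11)·(-8−(19/2))) = ½·(174 + 33 + 385/2) = 799/4.
[PVW] = ½·((65/8)·(19/2−(-5)) + 11·(-5−(79/8)) + (-11)·(79/8−(19/2))) = ½·(1885/16 − 1309/8 − 33/8) = -799/32, so the U-coordinate is (-799/32)/(799/4) = -1/8.
[UPW] = ½·(12·(79/8−(-5)) + (65/8)·(-5−(-8)) + (-11)·(-8−(79/8))) = ½·(357/2 + 195/8 + 1573/8) = 799/4, so the V-coordinate is 1.
[UVP] = ½·(12·(19/2−(79/8)) + 11·(79/8−(-8)) + (65/8)·(-8−(19/2))) = ½·(-9/2 + 1573/8 − 2275/16) = 799/32, so the W-coordinate is 1/8.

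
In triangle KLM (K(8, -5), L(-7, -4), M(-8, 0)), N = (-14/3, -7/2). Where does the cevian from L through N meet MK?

(0, -5/2)

Barycentric coordinates of N with respect to KLM: (1/6, 2/3, 1/6).
On side MK the L-coordinate is zero; dropping N's L-weight 2/3 and renormalizing the remaining 1/6 : 1/6 gives weights 1/2, 1/2 on M, K.
J = (1/2)·(-8, 0) + (1/2)·(8, -5) = (0, -5/2).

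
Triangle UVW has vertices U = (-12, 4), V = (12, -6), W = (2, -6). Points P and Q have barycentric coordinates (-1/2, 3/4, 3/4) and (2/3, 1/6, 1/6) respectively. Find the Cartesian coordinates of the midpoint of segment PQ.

Barycentric coordinates of the midpoint are the average: (1/12, 11/24, 11/24).
Converting: (1/12)·U + (11/24)·V + (11/24)·W = (65/12, -31/6).

(65/12, -31/6)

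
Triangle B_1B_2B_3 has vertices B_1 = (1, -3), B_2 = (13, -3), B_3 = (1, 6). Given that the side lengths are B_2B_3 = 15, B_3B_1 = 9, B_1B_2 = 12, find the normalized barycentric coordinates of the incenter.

The incenter has barycentric coordinates proportional to the opposite side lengths: (15 : 9 : 12).
Normalizing by 15+9+12 = 36 gives (5/12, 1/4, 1/3).

(5/12, 1/4, 1/3)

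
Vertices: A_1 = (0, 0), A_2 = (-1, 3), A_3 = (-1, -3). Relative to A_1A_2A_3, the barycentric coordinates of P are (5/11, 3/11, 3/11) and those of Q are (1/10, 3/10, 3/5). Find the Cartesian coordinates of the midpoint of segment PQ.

(-159/220, -9/20)

Barycentric coordinates of the midpoint are the average: (61/220, 63/220, 24/55).
Converting: (61/220)·A_1 + (63/220)·A_2 + (24/55)·A_3 = (-159/220, -9/20).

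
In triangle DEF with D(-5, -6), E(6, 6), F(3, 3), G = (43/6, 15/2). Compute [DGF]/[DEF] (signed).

1/2

[DEF] = ½·((-5)·(6−3) + 6·(3−(-6)) + 3·(-6−6)) = ½·(-15 + 54 − 36) = 3/2.
[DGF] = ½·((-5)·(15/2−3) + (43/6)·(3−(-6)) + 3·(-6−(15/2))) = ½·(-45/2 + 129/2 − 81/2) = 3/4, so the ratio is (3/4)/(3/2) = 1/2.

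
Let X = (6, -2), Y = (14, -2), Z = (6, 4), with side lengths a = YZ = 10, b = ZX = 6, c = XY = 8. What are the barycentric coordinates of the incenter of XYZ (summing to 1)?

The incenter has barycentric coordinates proportional to the opposite side lengths: (10 : 6 : 8).
Normalizing by 10+6+8 = 24 gives (5/12, 1/4, 1/3).

(5/12, 1/4, 1/3)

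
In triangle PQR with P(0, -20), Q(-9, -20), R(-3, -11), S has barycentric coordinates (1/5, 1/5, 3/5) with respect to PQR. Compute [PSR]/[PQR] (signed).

The signed ratio [PSR]/[PQR] equals the barycentric coordinate of S at vertex Q, which is 1/5.

1/5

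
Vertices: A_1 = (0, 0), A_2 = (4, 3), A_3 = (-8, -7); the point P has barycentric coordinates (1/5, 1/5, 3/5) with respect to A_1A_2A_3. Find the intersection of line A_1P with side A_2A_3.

Line A_1P meets A_2A_3 where the A_1-coordinate vanishes; zeroing P's A_1-weight and renormalizing leaves A_2, A_3-weights 1/5 : 3/5 → (1/4, 3/4).
So Q = (1/4)·A_2 + (3/4)·A_3 = (-5, -9/2).

(-5, -9/2)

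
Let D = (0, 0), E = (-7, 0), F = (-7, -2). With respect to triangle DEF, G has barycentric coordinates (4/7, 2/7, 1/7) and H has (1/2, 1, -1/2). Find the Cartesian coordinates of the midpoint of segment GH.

Barycentric coordinates of the midpoint are the average: (15/28, 9/14, -5/28).
Converting: (15/28)·D + (9/14)·E + (-5/28)·F = (-13/4, 5/14).

(-13/4, 5/14)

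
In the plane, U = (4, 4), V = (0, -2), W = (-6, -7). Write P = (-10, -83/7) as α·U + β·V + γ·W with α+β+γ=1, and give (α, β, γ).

(-4/7, 2/7, 9/7)

Signed area of the reference triangle: [UVW] = ½·(4·(-2−(-7)) + 0·(-7−4) + (-6)·(4−(-2))) = ½·(20 + 0 − 36) = -8.
[PVW] = ½·((-10)·(-2−(-7)) + 0·(-7−(-83/7)) + (-6)·(-83/7−(-2))) = ½·(-50 + 0 + 414/7) = 32/7, so the U-coordinate is (32/7)/(-8) = -4/7.
[UPW] = ½·(4·(-83/7−(-7)) + (-10)·(-7−4) + (-6)·(4−(-83/7))) = ½·(-136/7 + 110 − 666/7) = -16/7, so the V-coordinate is 2/7.
[UVP] = ½·(4·(-2−(-83/7)) + 0·(-83/7−4) + (-10)·(4−(-2))) = ½·(276/7 + 0 − 60) = -72/7, so the W-coordinate is 9/7.
Check: -4/7 + 2/7 + 9/7 = 1.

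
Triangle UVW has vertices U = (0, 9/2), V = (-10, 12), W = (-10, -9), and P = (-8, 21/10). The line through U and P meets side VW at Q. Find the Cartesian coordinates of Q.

Barycentric coordinates of P with respect to UVW: (1/5, 2/5, 2/5).
On side VW the U-coordinate is zero; dropping P's U-weight 1/5 and renormalizing the remaining 2/5 : 2/5 gives weights 1/2, 1/2 on V, W.
Q = (1/2)·(-10, 12) + (1/2)·(-10, -9) = (-10, 3/2).

(-10, 3/2)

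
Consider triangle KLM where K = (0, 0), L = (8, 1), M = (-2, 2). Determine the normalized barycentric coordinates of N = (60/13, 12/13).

Signed area of the reference triangle: [KLM] = ½·(0·(1−2) + 8·(2−0) + (-2)·(0−1)) = ½·(0 + 16 + 2) = 9.
[NLM] = ½·((60/13)·(1−2) + 8·(2−(12/13)) + (-2)·(12/13−1)) = ½·(-60/13 + 112/13 + 2/13) = 27/13, so the K-coordinate is (27/13)/9 = 3/13.
[KNM] = ½·(0·(12/13−2) + (60/13)·(2−0) + (-2)·(0−(12/13))) = ½·(0 + 120/13 + 24/13) = 72/13, so the L-coordinate is 8/13.
[KLN] = ½·(0·(1−(12/13)) + 8·(12/13−0) + (60/13)·(0−1)) = ½·(0 + 96/13 − 60/13) = 18/13, so the M-coordinate is 2/13.

(3/13, 8/13, 2/13)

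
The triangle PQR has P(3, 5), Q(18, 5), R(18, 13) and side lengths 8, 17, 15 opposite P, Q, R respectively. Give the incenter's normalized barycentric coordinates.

The incenter has barycentric coordinates proportional to the opposite side lengths: (8 : 17 : 15).
Normalizing by 8+17+15 = 40 gives (1/5, 17/40, 3/8).

(1/5, 17/40, 3/8)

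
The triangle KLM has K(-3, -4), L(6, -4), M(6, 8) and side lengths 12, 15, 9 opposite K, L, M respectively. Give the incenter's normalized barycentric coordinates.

The incenter has barycentric coordinates proportional to the opposite side lengths: (12 : 15 : 9).
Normalizing by 12+15+9 = 36 gives (1/3, 5/12, 1/4).

(1/3, 5/12, 1/4)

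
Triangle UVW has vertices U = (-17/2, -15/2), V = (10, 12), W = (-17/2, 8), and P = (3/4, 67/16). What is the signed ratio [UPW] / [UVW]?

1/2

[UVW] = ½·((-17/2)·(12−8) + 10·(8−(-15/2)) + (-17/2)·(-15/2−12)) = ½·(-34 + 155 + 663/4) = 1147/8.
[UPW] = ½·((-17/2)·(67/16−8) + (3/4)·(8−(-15/2)) + (-17/2)·(-15/2−(67/16))) = ½·(1037/32 + 93/8 + 3179/32) = 1147/16, so the ratio is (1147/16)/(1147/8) = 1/2.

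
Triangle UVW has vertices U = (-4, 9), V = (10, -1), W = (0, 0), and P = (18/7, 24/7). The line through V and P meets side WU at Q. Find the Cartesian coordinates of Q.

(-3, 27/4)

Barycentric coordinates of P with respect to UVW: (3/7, 3/7, 1/7).
On side WU the V-coordinate is zero; dropping P's V-weight 3/7 and renormalizing the remaining 1/7 : 3/7 gives weights 1/4, 3/4 on W, U.
Q = (1/4)·(0, 0) + (3/4)·(-4, 9) = (-3, 27/4).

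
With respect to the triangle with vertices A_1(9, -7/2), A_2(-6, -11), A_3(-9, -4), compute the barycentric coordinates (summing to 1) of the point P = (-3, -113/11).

(2/11, 10/11, -1/11)

Signed area of the reference triangle: [A_1A_2A_3] = ½·(9·(-11−(-4)) + (-6)·(-4−(-7/2)) + (-9)·(-7/2−(-11))) = ½·(-63 + 3 − 135/2) = -255/4.
[PA_2A_3] = ½·((-3)·(-11−(-4)) + (-6)·(-4−(-113/11)) + (-9)·(-113/11−(-11))) = ½·(21 − 414/11 − 72/11) = -255/22, so the A_1-coordinate is (-255/22)/(-255/4) = 2/11.
[A_1PA_3] = ½·(9·(-113/11−(-4)) + (-3)·(-4−(-7/2)) + (-9)·(-7/2−(-113/11))) = ½·(-621/11 + 3/2 − 1341/22) = -1275/22, so the A_2-coordinate is 10/11.
[A_1A_2P] = ½·(9·(-11−(-113/11)) + (-6)·(-113/11−(-7/2)) + (-3)·(-7/2−(-11))) = ½·(-72/11 + 447/11 − 45/2) = 255/44, so the A_3-coordinate is -1/11.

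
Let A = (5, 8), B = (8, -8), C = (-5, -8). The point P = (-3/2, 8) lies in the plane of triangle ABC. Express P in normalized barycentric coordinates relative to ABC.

(1, -1/2, 1/2)

Signed area of the reference triangle: [ABC] = ½·(5·(-8−(-8)) + 8·(-8−8) + (-5)·(8−(-8))) = ½·(0 − 128 − 80) = -104.
[PBC] = ½·((-3/2)·(-8−(-8)) + 8·(-8−8) + (-5)·(8−(-8))) = ½·(0 − 128 − 80) = -104, so the A-coordinate is (-104)/(-104) = 1.
[APC] = ½·(5·(8−(-8)) + (-3/2)·(-8−8) + (-5)·(8−8)) = ½·(80 + 24 + 0) = 52, so the B-coordinate is -1/2.
[ABP] = ½·(5·(-8−8) + 8·(8−8) + (-3/2)·(8−(-8))) = ½·(-80 + 0 − 24) = -52, so the C-coordinate is 1/2.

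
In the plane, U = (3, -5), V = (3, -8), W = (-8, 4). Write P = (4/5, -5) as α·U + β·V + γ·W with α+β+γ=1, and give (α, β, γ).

(1/5, 3/5, 1/5)

Signed area of the reference triangle: [UVW] = ½·(3·(-8−4) + 3·(4−(-5)) + (-8)·(-5−(-8))) = ½·(-36 + 27 − 24) = -33/2.
[PVW] = ½·((4/5)·(-8−4) + 3·(4−(-5)) + (-8)·(-5−(-8))) = ½·(-48/5 + 27 − 24) = -33/10, so the U-coordinate is (-33/10)/(-33/2) = 1/5.
[UPW] = ½·(3·(-5−4) + (4/5)·(4−(-5)) + (-8)·(-5−(-5))) = ½·(-27 + 36/5 + 0) = -99/10, so the V-coordinate is 3/5.
[UVP] = ½·(3·(-8−(-5)) + 3·(-5−(-5)) + (4/5)·(-5−(-8))) = ½·(-9 + 0 + 12/5) = -33/10, so the W-coordinate is 1/5.
Check: 1/5 + 3/5 + 1/5 = 1.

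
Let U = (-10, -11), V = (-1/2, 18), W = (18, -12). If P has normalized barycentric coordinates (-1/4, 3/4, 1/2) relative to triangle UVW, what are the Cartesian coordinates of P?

(89/8, 41/4)

P = (-1/4)·U + (3/4)·V + (1/2)·W.
x-coordinate: (-1/4)·(-10) + (3/4)·(-1/2) + (1/2)·18 = 89/8.
y-coordinate: (-1/4)·(-11) + (3/4)·18 + (1/2)·(-12) = 41/4.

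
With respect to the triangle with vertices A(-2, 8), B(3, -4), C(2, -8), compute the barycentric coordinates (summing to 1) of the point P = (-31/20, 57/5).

Signed area of the reference triangle: [ABC] = ½·((-2)·(-4−(-8)) + 3·(-8−8) + 2·(8−(-4))) = ½·(-8 − 48 + 24) = -16.
[PBC] = ½·((-31/20)·(-4−(-8)) + 3·(-8−(57/5)) + 2·(57/5−(-4))) = ½·(-31/5 − 291/5 + 154/5) = -84/5, so the A-coordinate is (-84/5)/(-16) = 21/20.
[APC] = ½·((-2)·(57/5−(-8)) + (-31/20)·(-8−8) + 2·(8−(57/5))) = ½·(-194/5 + 124/5 − 34/5) = -52/5, so the B-coordinate is 13/20.
[ABP] = ½·((-2)·(-4−(57/5)) + 3·(57/5−8) + (-31/20)·(8−(-4))) = ½·(154/5 + 51/5 − 93/5) = 56/5, so the C-coordinate is -7/10.
Check: 21/20 + 13/20 − 7/10 = 1.

(21/20, 13/20, -7/10)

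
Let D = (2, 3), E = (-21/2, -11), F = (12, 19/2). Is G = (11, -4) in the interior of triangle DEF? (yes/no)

Barycentric coordinates of G: (-1133/235, 514/235, 854/235).
The three coordinates are negative, positive, positive; a point is interior exactly when all three are positive.

no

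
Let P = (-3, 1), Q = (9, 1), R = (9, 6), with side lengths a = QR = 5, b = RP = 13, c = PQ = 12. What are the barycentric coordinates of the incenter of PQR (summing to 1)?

(1/6, 13/30, 2/5)

The incenter has barycentric coordinates proportional to the opposite side lengths: (5 : 13 : 12).
Normalizing by 5+13+12 = 30 gives (1/6, 13/30, 2/5).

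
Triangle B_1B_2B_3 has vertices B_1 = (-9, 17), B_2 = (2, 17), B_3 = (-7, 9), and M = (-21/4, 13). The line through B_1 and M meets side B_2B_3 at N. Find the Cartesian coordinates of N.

(-4, 35/3)

Barycentric coordinates of M with respect to B_1B_2B_3: (1/4, 1/4, 1/2).
On side B_2B_3 the B_1-coordinate is zero; dropping M's B_1-weight 1/4 and renormalizing the remaining 1/4 : 1/2 gives weights 1/3, 2/3 on B_2, B_3.
N = (1/3)·(2, 17) + (2/3)·(-7, 9) = (-4, 35/3).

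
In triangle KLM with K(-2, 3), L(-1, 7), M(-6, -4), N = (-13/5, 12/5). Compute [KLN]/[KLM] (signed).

[KLM] = ½·((-2)·(7−(-4)) + (-1)·(-4−3) + (-6)·(3−7)) = ½·(-22 + 7 + 24) = 9/2.
[KLN] = ½·((-2)·(7−(12/5)) + (-1)·(12/5−3) + (-13/5)·(3−7)) = ½·(-46/5 + 3/5 + 52/5) = 9/10, so the ratio is (9/10)/(9/2) = 1/5.

1/5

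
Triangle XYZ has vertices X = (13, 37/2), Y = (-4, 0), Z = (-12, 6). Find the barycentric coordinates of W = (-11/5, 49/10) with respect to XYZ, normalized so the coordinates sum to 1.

(1/5, 3/5, 1/5)

Signed area of the reference triangle: [XYZ] = ½·(13·(0−6) + (-4)·(6−(37/2)) + (-12)·(37/2−0)) = ½·(-78 + 50 − 222) = -125.
[WYZ] = ½·((-11/5)·(0−6) + (-4)·(6−(49/10)) + (-12)·(49/10−0)) = ½·(66/5 − 22/5 − 294/5) = -25, so the X-coordinate is (-25)/(-125) = 1/5.
[XWZ] = ½·(13·(49/10−6) + (-11/5)·(6−(37/2)) + (-12)·(37/2−(49/10))) = ½·(-143/10 + 55/2 − 816/5) = -75, so the Y-coordinate is 3/5.
[XYW] = ½·(13·(0−(49/10)) + (-4)·(49/10−(37/2)) + (-11/5)·(37/2−0)) = ½·(-637/10 + 272/5 − 407/10) = -25, so the Z-coordinate is 1/5.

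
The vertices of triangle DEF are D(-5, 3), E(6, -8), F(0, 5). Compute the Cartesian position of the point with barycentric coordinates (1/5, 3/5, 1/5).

G = (1/5)·D + (3/5)·E + (1/5)·F.
x-coordinate: (1/5)·(-5) + (3/5)·6 + (1/5)·0 = 13/5.
y-coordinate: (1/5)·3 + (3/5)·(-8) + (1/5)·5 = -16/5.

(13/5, -16/5)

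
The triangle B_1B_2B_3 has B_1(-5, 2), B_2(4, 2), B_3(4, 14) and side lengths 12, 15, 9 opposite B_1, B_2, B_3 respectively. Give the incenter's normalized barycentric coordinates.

The incenter has barycentric coordinates proportional to the opposite side lengths: (12 : 15 : 9).
Normalizing by 12+15+9 = 36 gives (1/3, 5/12, 1/4).

(1/3, 5/12, 1/4)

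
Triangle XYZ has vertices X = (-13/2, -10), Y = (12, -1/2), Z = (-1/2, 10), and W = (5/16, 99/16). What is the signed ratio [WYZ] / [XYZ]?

1/8

[XYZ] = ½·((-13/2)·(-1/2−10) + 12·(10−(-10)) + (-1/2)·(-10−(-1/2))) = ½·(273/4 + 240 + 19/4) = 313/2.
[WYZ] = ½·((5/16)·(-1/2−10) + 12·(10−(99/16)) + (-1/2)·(99/16−(-1/2))) = ½·(-105/32 + 183/4 − 107/32) = 313/16, so the ratio is (313/16)/(313/2) = 1/8.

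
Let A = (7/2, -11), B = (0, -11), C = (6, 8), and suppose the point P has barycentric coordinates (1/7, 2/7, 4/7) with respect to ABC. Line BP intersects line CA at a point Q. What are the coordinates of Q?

(11/2, 21/5)

Line BP meets CA where the B-coordinate vanishes; zeroing P's B-weight and renormalizing leaves C, A-weights 4/7 : 1/7 → (4/5, 1/5).
So Q = (4/5)·C + (1/5)·A = (11/2, 21/5).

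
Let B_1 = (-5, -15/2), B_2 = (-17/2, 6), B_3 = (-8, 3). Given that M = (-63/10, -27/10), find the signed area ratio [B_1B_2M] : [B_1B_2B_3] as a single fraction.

[B_1B_2B_3] = ½·((-5)·(6−3) + (-17/2)·(3−(-15/2)) + (-8)·(-15/2−6)) = ½·(-15 − 357/4 + 108) = 15/8.
[B_1B_2M] = ½·((-5)·(6−(-27/10)) + (-17/2)·(-27/10−(-15/2)) + (-63/10)·(-15/2−6)) = ½·(-87/2 − 204/5 + 1701/20) = 3/8, so the ratio is (3/8)/(15/8) = 1/5.

1/5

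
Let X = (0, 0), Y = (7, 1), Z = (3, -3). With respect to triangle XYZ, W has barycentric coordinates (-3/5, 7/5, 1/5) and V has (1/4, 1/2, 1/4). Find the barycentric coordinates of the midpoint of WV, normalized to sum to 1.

(-7/40, 19/20, 9/40)

Since both coordinate triples sum to 1, the midpoint's barycentrics are the componentwise average.
(-3/5+1/4)/2 = -7/40; similarly 19/20 and 9/40.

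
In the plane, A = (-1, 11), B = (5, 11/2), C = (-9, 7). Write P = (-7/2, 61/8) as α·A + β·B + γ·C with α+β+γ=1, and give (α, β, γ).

Signed area of the reference triangle: [ABC] = ½·((-1)·(11/2−7) + 5·(7−11) + (-9)·(11−(11/2))) = ½·(3/2 − 20 − 99/2) = -34.
[PBC] = ½·((-7/2)·(11/2−7) + 5·(7−(61/8)) + (-9)·(61/8−(11/2))) = ½·(21/4 − 25/8 − 153/8) = -17/2, so the A-coordinate is (-17/2)/(-34) = 1/4.
[APC] = ½·((-1)·(61/8−7) + (-7/2)·(7−11) + (-9)·(11−(61/8))) = ½·(-5/8 + 14 − 243/8) = -17/2, so the B-coordinate is 1/4.
[ABP] = ½·((-1)·(11/2−(61/8)) + 5·(61/8−11) + (-7/2)·(11−(11/2))) = ½·(17/8 − 135/8 − 77/4) = -17, so the C-coordinate is 1/2.
Check: 1/4 + 1/4 + 1/2 = 1.

(1/4, 1/4, 1/2)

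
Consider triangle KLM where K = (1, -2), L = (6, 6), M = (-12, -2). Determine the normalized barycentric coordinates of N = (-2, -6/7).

Signed area of the reference triangle: [KLM] = ½·(1·(6−(-2)) + 6·(-2−(-2)) + (-12)·(-2−6)) = ½·(8 + 0 + 96) = 52.
[NLM] = ½·((-2)·(6−(-2)) + 6·(-2−(-6/7)) + (-12)·(-6/7−6)) = ½·(-16 − 48/7 + 576/7) = 208/7, so the K-coordinate is (208/7)/52 = 4/7.
[KNM] = ½·(1·(-6/7−(-2)) + (-2)·(-2−(-2)) + (-12)·(-2−(-6/7))) = ½·(8/7 + 0 + 96/7) = 52/7, so the L-coordinate is 1/7.
[KLN] = ½·(1·(6−(-6/7)) + 6·(-6/7−(-2)) + (-2)·(-2−6)) = ½·(48/7 + 48/7 + 16) = 104/7, so the M-coordinate is 2/7.
Check: 4/7 + 1/7 + 2/7 = 1.

(4/7, 1/7, 2/7)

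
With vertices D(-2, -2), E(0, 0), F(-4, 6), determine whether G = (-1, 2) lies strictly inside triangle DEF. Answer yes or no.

no

Barycentric coordinates of G: (-1/10, 4/5, 3/10).
The three coordinates are negative, positive, positive; a point is interior exactly when all three are positive.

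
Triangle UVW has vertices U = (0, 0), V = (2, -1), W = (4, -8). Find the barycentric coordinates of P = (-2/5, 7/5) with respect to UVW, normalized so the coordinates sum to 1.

(1, 1/5, -1/5)

Signed area of the reference triangle: [UVW] = ½·(0·(-1−(-8)) + 2·(-8−0) + 4·(0−(-1))) = ½·(0 − 16 + 4) = -6.
[PVW] = ½·((-2/5)·(-1−(-8)) + 2·(-8−(7/5)) + 4·(7/5−(-1))) = ½·(-14/5 − 94/5 + 48/5) = -6, so the U-coordinate is (-6)/(-6) = 1.
[UPW] = ½·(0·(7/5−(-8)) + (-2/5)·(-8−0) + 4·(0−(7/5))) = ½·(0 + 16/5 − 28/5) = -6/5, so the V-coordinate is 1/5.
[UVP] = ½·(0·(-1−(7/5)) + 2·(7/5−0) + (-2/5)·(0−(-1))) = ½·(0 + 14/5 − 2/5) = 6/5, so the W-coordinate is -1/5.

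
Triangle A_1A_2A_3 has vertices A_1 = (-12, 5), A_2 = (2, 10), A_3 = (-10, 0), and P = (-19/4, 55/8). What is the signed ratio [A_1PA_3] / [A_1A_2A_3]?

1/2

[A_1A_2A_3] = ½·((-12)·(10−0) + 2·(0−5) + (-10)·(5−10)) = ½·(-120 − 10 + 50) = -40.
[A_1PA_3] = ½·((-12)·(55/8−0) + (-19/4)·(0−5) + (-10)·(5−(55/8))) = ½·(-165/2 + 95/4 + 75/4) = -20, so the ratio is (-20)/(-40) = 1/2.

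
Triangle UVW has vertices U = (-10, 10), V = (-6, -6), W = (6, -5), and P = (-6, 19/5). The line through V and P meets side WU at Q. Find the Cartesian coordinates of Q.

Barycentric coordinates of P with respect to UVW: (3/5, 1/5, 1/5).
On side WU the V-coordinate is zero; dropping P's V-weight 1/5 and renormalizing the remaining 1/5 : 3/5 gives weights 1/4, 3/4 on W, U.
Q = (1/4)·(6, -5) + (3/4)·(-10, 10) = (-6, 25/4).

(-6, 25/4)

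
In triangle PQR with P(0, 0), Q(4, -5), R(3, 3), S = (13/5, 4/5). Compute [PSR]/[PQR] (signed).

[PQR] = ½·(0·(-5−3) + 4·(3−0) + 3·(0−(-5))) = ½·(0 + 12 + 15) = 27/2.
[PSR] = ½·(0·(4/5−3) + (13/5)·(3−0) + 3·(0−(4/5))) = ½·(0 + 39/5 − 12/5) = 27/10, so the ratio is (27/10)/(27/2) = 1/5.

1/5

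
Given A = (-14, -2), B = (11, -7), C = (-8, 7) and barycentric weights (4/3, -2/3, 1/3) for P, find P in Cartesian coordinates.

P = (4/3)·A + (-2/3)·B + (1/3)·C.
x-coordinate: (4/3)·(-14) + (-2/3)·11 + (1/3)·(-8) = -86/3.
y-coordinate: (4/3)·(-2) + (-2/3)·(-7) + (1/3)·7 = 13/3.

(-86/3, 13/3)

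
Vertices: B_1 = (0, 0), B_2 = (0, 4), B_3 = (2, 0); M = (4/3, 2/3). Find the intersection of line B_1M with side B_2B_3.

(8/5, 4/5)

Barycentric coordinates of M with respect to B_1B_2B_3: (1/6, 1/6, 2/3).
On side B_2B_3 the B_1-coordinate is zero; dropping M's B_1-weight 1/6 and renormalizing the remaining 1/6 : 2/3 gives weights 1/5, 4/5 on B_2, B_3.
N = (1/5)·(0, 4) + (4/5)·(2, 0) = (8/5, 4/5).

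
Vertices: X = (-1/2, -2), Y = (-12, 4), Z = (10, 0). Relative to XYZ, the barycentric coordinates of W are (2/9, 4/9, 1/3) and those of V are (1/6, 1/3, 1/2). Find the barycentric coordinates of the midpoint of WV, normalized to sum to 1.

(7/36, 7/18, 5/12)

Since both coordinate triples sum to 1, the midpoint's barycentrics are the componentwise average.
(2/9+1/6)/2 = 7/36; similarly 7/18 and 5/12.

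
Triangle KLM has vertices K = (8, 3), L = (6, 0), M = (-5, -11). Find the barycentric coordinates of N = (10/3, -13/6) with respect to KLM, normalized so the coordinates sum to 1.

(1/2, 1/6, 1/3)

Signed area of the reference triangle: [KLM] = ½·(8·(0−(-11)) + 6·(-11−3) + (-5)·(3−0)) = ½·(88 − 84 − 15) = -11/2.
[NLM] = ½·((10/3)·(0−(-11)) + 6·(-11−(-13/6)) + (-5)·(-13/6−0)) = ½·(110/3 − 53 + 65/6) = -11/4, so the K-coordinate is (-11/4)/(-11/2) = 1/2.
[KNM] = ½·(8·(-13/6−(-11)) + (10/3)·(-11−3) + (-5)·(3−(-13/6))) = ½·(212/3 − 140/3 − 155/6) = -11/12, so the L-coordinate is 1/6.
[KLN] = ½·(8·(0−(-13/6)) + 6·(-13/6−3) + (10/3)·(3−0)) = ½·(52/3 − 31 + 10) = -11/6, so the M-coordinate is 1/3.
Check: 1/2 + 1/6 + 1/3 = 1.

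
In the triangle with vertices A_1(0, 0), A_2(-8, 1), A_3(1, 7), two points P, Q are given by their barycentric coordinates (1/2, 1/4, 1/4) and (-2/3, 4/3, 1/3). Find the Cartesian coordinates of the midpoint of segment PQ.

Barycentric coordinates of the midpoint are the average: (-1/12, 19/24, 7/24).
Converting: (-1/12)·A_1 + (19/24)·A_2 + (7/24)·A_3 = (-145/24, 17/6).

(-145/24, 17/6)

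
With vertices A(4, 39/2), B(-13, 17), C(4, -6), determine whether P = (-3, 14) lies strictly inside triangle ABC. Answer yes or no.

Barycentric coordinates of P: (358/867, 7/17, 152/867).
The three coordinates are positive, positive, positive; a point is interior exactly when all three are positive.

yes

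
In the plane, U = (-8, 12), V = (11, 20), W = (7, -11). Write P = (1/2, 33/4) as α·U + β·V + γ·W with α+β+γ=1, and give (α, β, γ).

(1/2, 1/4, 1/4)

Signed area of the reference triangle: [UVW] = ½·((-8)·(20−(-11)) + 11·(-11−12) + 7·(12−20)) = ½·(-248 − 253 − 56) = -557/2.
[PVW] = ½·((1/2)·(20−(-11)) + 11·(-11−(33/4)) + 7·(33/4−20)) = ½·(31/2 − 847/4 − 329/4) = -557/4, so the U-coordinate is (-557/4)/(-557/2) = 1/2.
[UPW] = ½·((-8)·(33/4−(-11)) + (1/2)·(-11−12) + 7·(12−(33/4))) = ½·(-154 − 23/2 + 105/4) = -557/8, so the V-coordinate is 1/4.
[UVP] = ½·((-8)·(20−(33/4)) + 11·(33/4−12) + (1/2)·(12−20)) = ½·(-94 − 165/4 − 4) = -557/8, so the W-coordinate is 1/4.
Check: 1/2 + 1/4 + 1/4 = 1.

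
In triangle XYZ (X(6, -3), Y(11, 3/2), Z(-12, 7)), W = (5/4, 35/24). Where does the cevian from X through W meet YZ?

(-15/7, 65/14)

Barycentric coordinates of W with respect to XYZ: (5/12, 1/4, 1/3).
On side YZ the X-coordinate is zero; dropping W's X-weight 5/12 and renormalizing the remaining 1/4 : 1/3 gives weights 3/7, 4/7 on Y, Z.
V = (3/7)·(11, 3/2) + (4/7)·(-12, 7) = (-15/7, 65/14).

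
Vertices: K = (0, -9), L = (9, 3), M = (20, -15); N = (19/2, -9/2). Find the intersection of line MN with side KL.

Barycentric coordinates of N with respect to KLM: (1/4, 1/2, 1/4).
On side KL the M-coordinate is zero; dropping N's M-weight 1/4 and renormalizing the remaining 1/4 : 1/2 gives weights 1/3, 2/3 on K, L.
J = (1/3)·(0, -9) + (2/3)·(9, 3) = (6, -1).

(6, -1)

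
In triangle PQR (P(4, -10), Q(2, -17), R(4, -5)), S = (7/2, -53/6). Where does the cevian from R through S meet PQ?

Barycentric coordinates of S with respect to PQR: (1/6, 1/4, 7/12).
On side PQ the R-coordinate is zero; dropping S's R-weight 7/12 and renormalizing the remaining 1/6 : 1/4 gives weights 2/5, 3/5 on P, Q.
T = (2/5)·(4, -10) + (3/5)·(2, -17) = (14/5, -71/5).

(14/5, -71/5)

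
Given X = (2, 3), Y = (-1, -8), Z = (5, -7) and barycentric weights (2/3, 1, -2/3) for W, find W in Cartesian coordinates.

(-3, -4/3)

W = (2/3)·X + 1·Y + (-2/3)·Z.
x-coordinate: (2/3)·2 + 1·(-1) + (-2/3)·5 = -3.
y-coordinate: (2/3)·3 + 1·(-8) + (-2/3)·(-7) = -4/3.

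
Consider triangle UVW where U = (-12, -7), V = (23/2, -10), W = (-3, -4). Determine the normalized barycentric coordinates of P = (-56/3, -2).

Signed area of the reference triangle: [UVW] = ½·((-12)·(-10−(-4)) + (23/2)·(-4−(-7)) + (-3)·(-7−(-10))) = ½·(72 + 69/2 − 9) = 195/4.
[PVW] = ½·((-56/3)·(-10−(-4)) + (23/2)·(-4−(-2)) + (-3)·(-2−(-10))) = ½·(112 − 23 − 24) = 65/2, so the U-coordinate is (65/2)/(195/4) = 2/3.
[UPW] = ½·((-12)·(-2−(-4)) + (-56/3)·(-4−(-7)) + (-3)·(-7−(-2))) = ½·(-24 − 56 + 15) = -65/2, so the V-coordinate is -2/3.
[UVP] = ½·((-12)·(-10−(-2)) + (23/2)·(-2−(-7)) + (-56/3)·(-7−(-10))) = ½·(96 + 115/2 − 56) = 195/4, so the W-coordinate is 1.

(2/3, -2/3, 1)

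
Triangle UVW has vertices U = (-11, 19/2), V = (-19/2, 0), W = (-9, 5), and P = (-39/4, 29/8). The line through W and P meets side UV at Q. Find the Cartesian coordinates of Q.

(-10, 19/6)

Barycentric coordinates of P with respect to UVW: (1/4, 1/2, 1/4).
On side UV the W-coordinate is zero; dropping P's W-weight 1/4 and renormalizing the remaining 1/4 : 1/2 gives weights 1/3, 2/3 on U, V.
Q = (1/3)·(-11, 19/2) + (2/3)·(-19/2, 0) = (-10, 19/6).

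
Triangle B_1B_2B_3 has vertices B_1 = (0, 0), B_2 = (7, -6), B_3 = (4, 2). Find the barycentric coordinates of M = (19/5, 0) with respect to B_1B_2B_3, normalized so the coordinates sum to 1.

Signed area of the reference triangle: [B_1B_2B_3] = ½·(0·(-6−2) + 7·(2−0) + 4·(0−(-6))) = ½·(0 + 14 + 24) = 19.
[MB_2B_3] = ½·((19/5)·(-6−2) + 7·(2−0) + 4·(0−(-6))) = ½·(-152/5 + 14 + 24) = 19/5, so the B_1-coordinate is (19/5)/19 = 1/5.
[B_1MB_3] = ½·(0·(0−2) + (19/5)·(2−0) + 4·(0−0)) = ½·(0 + 38/5 + 0) = 19/5, so the B_2-coordinate is 1/5.
[B_1B_2M] = ½·(0·(-6−0) + 7·(0−0) + (19/5)·(0−(-6))) = ½·(0 + 0 + 114/5) = 57/5, so the B_3-coordinate is 3/5.

(1/5, 1/5, 3/5)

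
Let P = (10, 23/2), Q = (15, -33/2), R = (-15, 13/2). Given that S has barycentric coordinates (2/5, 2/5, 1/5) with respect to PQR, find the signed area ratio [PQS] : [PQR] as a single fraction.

The signed ratio [PQS]/[PQR] equals the barycentric coordinate of S at vertex R, which is 1/5.

1/5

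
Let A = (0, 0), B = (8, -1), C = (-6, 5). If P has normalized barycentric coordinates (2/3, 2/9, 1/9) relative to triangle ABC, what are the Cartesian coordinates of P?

P = (2/3)·A + (2/9)·B + (1/9)·C.
x-coordinate: (2/3)·0 + (2/9)·8 + (1/9)·(-6) = 10/9.
y-coordinate: (2/3)·0 + (2/9)·(-1) + (1/9)·5 = 1/3.

(10/9, 1/3)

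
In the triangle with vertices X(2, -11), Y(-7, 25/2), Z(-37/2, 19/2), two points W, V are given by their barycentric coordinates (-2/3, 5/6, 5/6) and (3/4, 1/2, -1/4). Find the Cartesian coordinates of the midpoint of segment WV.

(-479/48, 511/48)

Barycentric coordinates of the midpoint are the average: (1/24, 2/3, 7/24).
Converting: (1/24)·X + (2/3)·Y + (7/24)·Z = (-479/48, 511/48).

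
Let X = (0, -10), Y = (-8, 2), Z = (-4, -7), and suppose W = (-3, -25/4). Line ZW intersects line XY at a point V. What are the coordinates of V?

(-8/3, -6)

Barycentric coordinates of W with respect to XYZ: (1/2, 1/4, 1/4).
On side XY the Z-coordinate is zero; dropping W's Z-weight 1/4 and renormalizing the remaining 1/2 : 1/4 gives weights 2/3, 1/3 on X, Y.
V = (2/3)·(0, -10) + (1/3)·(-8, 2) = (-8/3, -6).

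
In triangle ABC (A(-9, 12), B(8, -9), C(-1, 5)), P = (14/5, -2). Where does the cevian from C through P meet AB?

(15/4, -15/4)

Barycentric coordinates of P with respect to ABC: (1/5, 3/5, 1/5).
On side AB the C-coordinate is zero; dropping P's C-weight 1/5 and renormalizing the remaining 1/5 : 3/5 gives weights 1/4, 3/4 on A, B.
Q = (1/4)·(-9, 12) + (3/4)·(8, -9) = (15/4, -15/4).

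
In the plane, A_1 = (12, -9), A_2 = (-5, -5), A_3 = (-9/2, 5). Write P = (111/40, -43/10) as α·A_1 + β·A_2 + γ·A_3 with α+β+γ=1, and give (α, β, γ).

Signed area of the reference triangle: [A_1A_2A_3] = ½·(12·(-5−5) + (-5)·(5−(-9)) + (-9/2)·(-9−(-5))) = ½·(-120 − 70 + 18) = -86.
[PA_2A_3] = ½·((111/40)·(-5−5) + (-5)·(5−(-43/10)) + (-9/2)·(-43/10−(-5))) = ½·(-111/4 − 93/2 − 63/20) = -387/10, so the A_1-coordinate is (-387/10)/(-86) = 9/20.
[A_1PA_3] = ½·(12·(-43/10−5) + (111/40)·(5−(-9)) + (-9/2)·(-9−(-43/10))) = ½·(-558/5 + 777/20 + 423/20) = -129/5, so the A_2-coordinate is 3/10.
[A_1A_2P] = ½·(12·(-5−(-43/10)) + (-5)·(-43/10−(-9)) + (111/40)·(-9−(-5))) = ½·(-42/5 − 47/2 − 111/10) = -43/2, so the A_3-coordinate is 1/4.

(9/20, 3/10, 1/4)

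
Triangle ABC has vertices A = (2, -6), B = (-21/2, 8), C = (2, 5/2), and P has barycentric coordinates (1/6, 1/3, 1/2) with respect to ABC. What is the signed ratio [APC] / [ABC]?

The signed ratio [APC]/[ABC] equals the barycentric coordinate of P at vertex B, which is 1/3.

1/3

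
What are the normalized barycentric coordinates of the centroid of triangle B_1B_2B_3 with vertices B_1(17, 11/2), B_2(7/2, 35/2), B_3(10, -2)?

The centroid is the average of the vertices, so each weight is 1/3.

(1/3, 1/3, 1/3)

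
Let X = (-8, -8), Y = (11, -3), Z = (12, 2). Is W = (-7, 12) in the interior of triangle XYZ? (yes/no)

no

Barycentric coordinates of W: (7/6, -13/3, 25/6).
The three coordinates are positive, negative, positive; a point is interior exactly when all three are positive.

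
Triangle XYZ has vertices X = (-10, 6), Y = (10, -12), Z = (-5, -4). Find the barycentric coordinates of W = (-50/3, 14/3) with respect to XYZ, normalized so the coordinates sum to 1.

(1/3, -2/3, 4/3)

Signed area of the reference triangle: [XYZ] = ½·((-10)·(-12−(-4)) + 10·(-4−6) + (-5)·(6−(-12))) = ½·(80 − 100 − 90) = -55.
[WYZ] = ½·((-50/3)·(-12−(-4)) + 10·(-4−(14/3)) + (-5)·(14/3−(-12))) = ½·(400/3 − 260/3 − 250/3) = -55/3, so the X-coordinate is (-55/3)/(-55) = 1/3.
[XWZ] = ½·((-10)·(14/3−(-4)) + (-50/3)·(-4−6) + (-5)·(6−(14/3))) = ½·(-260/3 + 500/3 − 20/3) = 110/3, so the Y-coordinate is -2/3.
[XYW] = ½·((-10)·(-12−(14/3)) + 10·(14/3−6) + (-50/3)·(6−(-12))) = ½·(500/3 − 40/3 − 300) = -220/3, so the Z-coordinate is 4/3.
Check: 1/3 − 2/3 + 4/3 = 1.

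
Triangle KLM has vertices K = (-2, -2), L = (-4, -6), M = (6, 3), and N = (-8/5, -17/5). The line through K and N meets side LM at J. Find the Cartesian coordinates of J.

(-3/2, -15/4)

Barycentric coordinates of N with respect to KLM: (1/5, 3/5, 1/5).
On side LM the K-coordinate is zero; dropping N's K-weight 1/5 and renormalizing the remaining 3/5 : 1/5 gives weights 3/4, 1/4 on L, M.
J = (3/4)·(-4, -6) + (1/4)·(6, 3) = (-3/2, -15/4).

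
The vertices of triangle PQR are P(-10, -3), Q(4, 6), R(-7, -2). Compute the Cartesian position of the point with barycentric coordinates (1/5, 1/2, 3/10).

(-21/10, 9/5)

S = (1/5)·P + (1/2)·Q + (3/10)·R.
x-coordinate: (1/5)·(-10) + (1/2)·4 + (3/10)·(-7) = -21/10.
y-coordinate: (1/5)·(-3) + (1/2)·6 + (3/10)·(-2) = 9/5.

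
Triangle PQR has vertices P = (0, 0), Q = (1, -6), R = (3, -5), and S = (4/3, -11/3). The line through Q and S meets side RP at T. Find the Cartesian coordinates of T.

Barycentric coordinates of S with respect to PQR: (1/3, 1/3, 1/3).
On side RP the Q-coordinate is zero; dropping S's Q-weight 1/3 and renormalizing the remaining 1/3 : 1/3 gives weights 1/2, 1/2 on R, P.
T = (1/2)·(3, -5) + (1/2)·(0, 0) = (3/2, -5/2).

(3/2, -5/2)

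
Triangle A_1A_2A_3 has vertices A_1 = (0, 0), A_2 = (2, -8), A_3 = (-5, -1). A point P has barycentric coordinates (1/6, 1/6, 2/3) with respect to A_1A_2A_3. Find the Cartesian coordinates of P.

(-3, -2)

P = (1/6)·A_1 + (1/6)·A_2 + (2/3)·A_3.
x-coordinate: (1/6)·0 + (1/6)·2 + (2/3)·(-5) = -3.
y-coordinate: (1/6)·0 + (1/6)·(-8) + (2/3)·(-1) = -2.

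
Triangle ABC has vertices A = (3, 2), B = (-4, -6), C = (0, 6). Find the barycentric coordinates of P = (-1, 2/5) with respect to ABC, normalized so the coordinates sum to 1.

Signed area of the reference triangle: [ABC] = ½·(3·(-6−6) + (-4)·(6−2) + 0·(2−(-6))) = ½·(-36 − 16 + 0) = -26.
[PBC] = ½·((-1)·(-6−6) + (-4)·(6−(2/5)) + 0·(2/5−(-6))) = ½·(12 − 112/5 + 0) = -26/5, so the A-coordinate is (-26/5)/(-26) = 1/5.
[APC] = ½·(3·(2/5−6) + (-1)·(6−2) + 0·(2−(2/5))) = ½·(-84/5 − 4 + 0) = -52/5, so the B-coordinate is 2/5.
[ABP] = ½·(3·(-6−(2/5)) + (-4)·(2/5−2) + (-1)·(2−(-6))) = ½·(-96/5 + 32/5 − 8) = -52/5, so the C-coordinate is 2/5.

(1/5, 2/5, 2/5)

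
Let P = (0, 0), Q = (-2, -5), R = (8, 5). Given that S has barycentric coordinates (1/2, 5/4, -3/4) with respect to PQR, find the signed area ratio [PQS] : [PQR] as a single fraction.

The signed ratio [PQS]/[PQR] equals the barycentric coordinate of S at vertex R, which is -3/4.

-3/4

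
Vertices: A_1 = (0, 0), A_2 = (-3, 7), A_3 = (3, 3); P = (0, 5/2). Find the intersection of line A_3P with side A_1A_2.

Barycentric coordinates of P with respect to A_1A_2A_3: (1/2, 1/4, 1/4).
On side A_1A_2 the A_3-coordinate is zero; dropping P's A_3-weight 1/4 and renormalizing the remaining 1/2 : 1/4 gives weights 2/3, 1/3 on A_1, A_2.
Q = (2/3)·(0, 0) + (1/3)·(-3, 7) = (-1, 7/3).

(-1, 7/3)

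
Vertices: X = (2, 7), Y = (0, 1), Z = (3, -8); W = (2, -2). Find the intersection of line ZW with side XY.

(1, 4)

Barycentric coordinates of W with respect to XYZ: (1/4, 1/4, 1/2).
On side XY the Z-coordinate is zero; dropping W's Z-weight 1/2 and renormalizing the remaining 1/4 : 1/4 gives weights 1/2, 1/2 on X, Y.
V = (1/2)·(2, 7) + (1/2)·(0, 1) = (1, 4).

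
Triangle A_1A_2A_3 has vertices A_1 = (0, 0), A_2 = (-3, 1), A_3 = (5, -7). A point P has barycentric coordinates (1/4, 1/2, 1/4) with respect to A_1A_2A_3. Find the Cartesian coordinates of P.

(-1/4, -5/4)

P = (1/4)·A_1 + (1/2)·A_2 + (1/4)·A_3.
x-coordinate: (1/4)·0 + (1/2)·(-3) + (1/4)·5 = -1/4.
y-coordinate: (1/4)·0 + (1/2)·1 + (1/4)·(-7) = -5/4.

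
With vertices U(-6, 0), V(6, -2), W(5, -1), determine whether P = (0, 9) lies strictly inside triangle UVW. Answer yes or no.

no

Barycentric coordinates of P: (-1/2, -21/2, 12).
The three coordinates are negative, negative, positive; a point is interior exactly when all three are positive.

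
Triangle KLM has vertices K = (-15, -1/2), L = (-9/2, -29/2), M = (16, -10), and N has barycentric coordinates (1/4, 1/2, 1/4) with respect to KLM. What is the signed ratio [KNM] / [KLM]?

1/2

The signed ratio [KNM]/[KLM] equals the barycentric coordinate of N at vertex L, which is 1/2.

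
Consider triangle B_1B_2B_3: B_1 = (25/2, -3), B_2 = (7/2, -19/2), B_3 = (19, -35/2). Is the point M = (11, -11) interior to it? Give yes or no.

Barycentric coordinates of M: (147/691, 295/691, 249/691).
The three coordinates are positive, positive, positive; a point is interior exactly when all three are positive.

yes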